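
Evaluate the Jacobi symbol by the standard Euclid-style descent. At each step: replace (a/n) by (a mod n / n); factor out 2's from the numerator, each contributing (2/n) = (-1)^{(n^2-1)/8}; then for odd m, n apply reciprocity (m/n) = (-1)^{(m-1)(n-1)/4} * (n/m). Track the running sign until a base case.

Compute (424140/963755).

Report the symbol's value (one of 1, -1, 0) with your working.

424140 = 2^2·106035; (2/963755) = -1 since 963755 mod 8 = 3, so (424140/963755) = (-1)^2·(106035/963755); sign now +1
reciprocity: (106035/963755) = -1·(963755/106035) since 106035 mod 4 = 3, 963755 mod 4 = 3; sign now -1
(963755/106035) = (9440/106035)   [reduce mod 106035]
9440 = 2^5·295; (2/106035) = -1 since 106035 mod 8 = 3, so (9440/106035) = (-1)^5·(295/106035); sign now +1
reciprocity: (295/106035) = -1·(106035/295) since 295 mod 4 = 3, 106035 mod 4 = 3; sign now -1
(106035/295) = (130/295)   [reduce mod 295]
130 = 2^1·65; (2/295) = +1 since 295 mod 8 = 7, so (130/295) = (+1)^1·(65/295); sign now -1
reciprocity: (65/295) = +1·(295/65) since 65 mod 4 = 1, 295 mod 4 = 3; sign now -1
(295/65) = (35/65)   [reduce mod 65]
reciprocity: (35/65) = +1·(65/35) since 35 mod 4 = 3, 65 mod 4 = 1; sign now -1
(65/35) = (30/35)   [reduce mod 35]
30 = 2^1·15; (2/35) = -1 since 35 mod 8 = 3, so (30/35) = (-1)^1·(15/35); sign now +1
reciprocity: (15/35) = -1·(35/15) since 15 mod 4 = 3, 35 mod 4 = 3; sign now -1
(35/15) = (5/15)   [reduce mod 15]
reciprocity: (5/15) = +1·(15/5) since 5 mod 4 = 1, 15 mod 4 = 3; sign now -1
(15/5) = (0/5)   [reduce mod 5]
(0/5) = 0   [gcd(a, n) > 1]; final value = 0

0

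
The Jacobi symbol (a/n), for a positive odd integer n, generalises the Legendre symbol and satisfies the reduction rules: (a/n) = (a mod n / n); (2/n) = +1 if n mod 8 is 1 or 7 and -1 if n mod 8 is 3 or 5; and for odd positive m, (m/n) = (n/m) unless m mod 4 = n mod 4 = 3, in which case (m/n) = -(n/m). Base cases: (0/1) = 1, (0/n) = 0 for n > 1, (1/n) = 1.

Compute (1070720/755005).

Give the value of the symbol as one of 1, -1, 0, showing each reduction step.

0

(1070720/755005) = (315715/755005)   [reduce mod 755005]
reciprocity: (315715/755005) = +1·(755005/315715) since 315715 mod 4 = 3, 755005 mod 4 = 1; sign now +1
(755005/315715) = (123575/315715)   [reduce mod 315715]
reciprocity: (123575/315715) = -1·(315715/123575) since 123575 mod 4 = 3, 315715 mod 4 = 3; sign now -1
(315715/123575) = (68565/123575)   [reduce mod 123575]
reciprocity: (68565/123575) = +1·(123575/68565) since 68565 mod 4 = 1, 123575 mod 4 = 3; sign now -1
(123575/68565) = (55010/68565)   [reduce mod 68565]
55010 = 2^1·27505; (2/68565) = -1 since 68565 mod 8 = 5, so (55010/68565) = (-1)^1·(27505/68565); sign now +1
reciprocity: (27505/68565) = +1·(68565/27505) since 27505 mod 4 = 1, 68565 mod 4 = 1; sign now +1
(68565/27505) = (13555/27505)   [reduce mod 27505]
reciprocity: (13555/27505) = +1·(27505/13555) since 13555 mod 4 = 3, 27505 mod 4 = 1; sign now +1
(27505/13555) = (395/13555)   [reduce mod 13555]
reciprocity: (395/13555) = -1·(13555/395) since 395 mod 4 = 3, 13555 mod 4 = 3; sign now -1
(13555/395) = (125/395)   [reduce mod 395]
reciprocity: (125/395) = +1·(395/125) since 125 mod 4 = 1, 395 mod 4 = 3; sign now -1
(395/125) = (20/125)   [reduce mod 125]
20 = 2^2·5; (2/125) = -1 since 125 mod 8 = 5, so (20/125) = (-1)^2·(5/125); sign now -1
reciprocity: (5/125) = +1·(125/5) since 5 mod 4 = 1, 125 mod 4 = 1; sign now -1
(125/5) = (0/5)   [reduce mod 5]
(0/5) = 0   [gcd(a, n) > 1]; final value = 0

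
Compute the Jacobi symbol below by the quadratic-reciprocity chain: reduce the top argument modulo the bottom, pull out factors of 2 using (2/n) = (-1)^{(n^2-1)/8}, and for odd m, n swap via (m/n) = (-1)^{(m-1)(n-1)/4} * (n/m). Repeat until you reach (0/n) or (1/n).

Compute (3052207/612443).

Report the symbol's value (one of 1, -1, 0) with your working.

-1

(3052207/612443): 3052207 mod 612443 = 602435, so (3052207/612443) = (602435/612443)
flip (602435/612443) -> (612443/602435): both odd, 602435 mod 4 = 3, 612443 mod 4 = 3, so the flip contributes -1; sign now -1
(612443/602435): 612443 mod 602435 = 10008, so (612443/602435) = (10008/602435)
factor out 2^3: 10008 = 2^3·1251; with 602435 mod 8 = 3, (2/602435) = -1; sign now +1; continue with (1251/602435)
flip (1251/602435) -> (602435/1251): both odd, 1251 mod 4 = 3, 602435 mod 4 = 3, so the flip contributes -1; sign now -1
(602435/1251): 602435 mod 1251 = 704, so (602435/1251) = (704/1251)
factor out 2^6: 704 = 2^6·11; with 1251 mod 8 = 3, (2/1251) = -1; sign now -1; continue with (11/1251)
flip (11/1251) -> (1251/11): both odd, 11 mod 4 = 3, 1251 mod 4 = 3, so the flip contributes -1; sign now +1
(1251/11): 1251 mod 11 = 8, so (1251/11) = (8/11)
factor out 2^3: 8 = 2^3·1; with 11 mod 8 = 3, (2/11) = -1; sign now -1; continue with (1/11)
reached (1/11) = 1, so the symbol is -1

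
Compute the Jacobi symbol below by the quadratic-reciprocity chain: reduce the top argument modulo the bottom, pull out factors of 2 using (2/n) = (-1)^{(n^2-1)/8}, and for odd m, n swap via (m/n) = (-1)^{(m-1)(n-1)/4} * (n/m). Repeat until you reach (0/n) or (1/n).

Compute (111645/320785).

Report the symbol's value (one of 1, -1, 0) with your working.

reciprocity: (111645/320785) = +1·(320785/111645) since 111645 mod 4 = 1, 320785 mod 4 = 1; sign now +1
(320785/111645) = (97495/111645)   [reduce mod 111645]
reciprocity: (97495/111645) = +1·(111645/97495) since 97495 mod 4 = 3, 111645 mod 4 = 1; sign now +1
(111645/97495) = (14150/97495)   [reduce mod 97495]
14150 = 2^1·7075; (2/97495) = +1 since 97495 mod 8 = 7, so (14150/97495) = (+1)^1·(7075/97495); sign now +1
reciprocity: (7075/97495) = -1·(97495/7075) since 7075 mod 4 = 3, 97495 mod 4 = 3; sign now -1
(97495/7075) = (5520/7075)   [reduce mod 7075]
5520 = 2^4·345; (2/7075) = -1 since 7075 mod 8 = 3, so (5520/7075) = (-1)^4·(345/7075); sign now -1
reciprocity: (345/7075) = +1·(7075/345) since 345 mod 4 = 1, 7075 mod 4 = 3; sign now -1
(7075/345) = (175/345)   [reduce mod 345]
reciprocity: (175/345) = +1·(345/175) since 175 mod 4 = 3, 345 mod 4 = 1; sign now -1
(345/175) = (170/175)   [reduce mod 175]
170 = 2^1·85; (2/175) = +1 since 175 mod 8 = 7, so (170/175) = (+1)^1·(85/175); sign now -1
reciprocity: (85/175) = +1·(175/85) since 85 mod 4 = 1, 175 mod 4 = 3; sign now -1
(175/85) = (5/85)   [reduce mod 85]
reciprocity: (5/85) = +1·(85/5) since 5 mod 4 = 1, 85 mod 4 = 1; sign now -1
(85/5) = (0/5)   [reduce mod 5]
(0/5) = 0   [gcd(a, n) > 1]; final value = 0

0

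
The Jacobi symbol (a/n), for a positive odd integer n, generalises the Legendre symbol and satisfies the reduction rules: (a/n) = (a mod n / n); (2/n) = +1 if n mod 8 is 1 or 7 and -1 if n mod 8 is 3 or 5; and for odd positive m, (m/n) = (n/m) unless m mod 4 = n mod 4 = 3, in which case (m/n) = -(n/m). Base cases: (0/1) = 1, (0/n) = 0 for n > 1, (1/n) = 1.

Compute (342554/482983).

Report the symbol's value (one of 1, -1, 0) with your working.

1

factor out 2^1: 342554 = 2^1·171277; with 482983 mod 8 = 7, (2/482983) = +1; sign now +1; continue with (171277/482983)
flip (171277/482983) -> (482983/171277): both odd, 171277 mod 4 = 1, 482983 mod 4 = 3, so the flip contributes +1; sign now +1
(482983/171277): 482983 mod 171277 = 140429, so (482983/171277) = (140429/171277)
flip (140429/171277) -> (171277/140429): both odd, 140429 mod 4 = 1, 171277 mod 4 = 1, so the flip contributes +1; sign now +1
(171277/140429): 171277 mod 140429 = 30848, so (171277/140429) = (30848/140429)
factor out 2^7: 30848 = 2^7·241; with 140429 mod 8 = 5, (2/140429) = -1; sign now -1; continue with (241/140429)
flip (241/140429) -> (140429/241): both odd, 241 mod 4 = 1, 140429 mod 4 = 1, so the flip contributes +1; sign now -1
(140429/241): 140429 mod 241 = 167, so (140429/241) = (167/241)
flip (167/241) -> (241/167): both odd, 167 mod 4 = 3, 241 mod 4 = 1, so the flip contributes +1; sign now -1
(241/167): 241 mod 167 = 74, so (241/167) = (74/167)
factor out 2^1: 74 = 2^1·37; with 167 mod 8 = 7, (2/167) = +1; sign now -1; continue with (37/167)
flip (37/167) -> (167/37): both odd, 37 mod 4 = 1, 167 mod 4 = 3, so the flip contributes +1; sign now -1
(167/37): 167 mod 37 = 19, so (167/37) = (19/37)
flip (19/37) -> (37/19): both odd, 19 mod 4 = 3, 37 mod 4 = 1, so the flip contributes +1; sign now -1
(37/19): 37 mod 19 = 18, so (37/19) = (18/19)
factor out 2^1: 18 = 2^1·9; with 19 mod 8 = 3, (2/19) = -1; sign now +1; continue with (9/19)
flip (9/19) -> (19/9): both odd, 9 mod 4 = 1, 19 mod 4 = 3, so the flip contributes +1; sign now +1
(19/9): 19 mod 9 = 1, so (19/9) = (1/9)
reached (1/9) = 1, so the symbol is +1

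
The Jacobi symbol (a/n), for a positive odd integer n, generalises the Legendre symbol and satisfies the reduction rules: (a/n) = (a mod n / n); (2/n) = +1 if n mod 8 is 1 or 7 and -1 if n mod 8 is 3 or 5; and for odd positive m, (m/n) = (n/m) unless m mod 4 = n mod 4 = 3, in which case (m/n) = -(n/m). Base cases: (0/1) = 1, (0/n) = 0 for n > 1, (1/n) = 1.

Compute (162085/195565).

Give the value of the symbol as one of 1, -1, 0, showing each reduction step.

reciprocity: (162085/195565) = +1·(195565/162085) since 162085 mod 4 = 1, 195565 mod 4 = 1; sign now +1
(195565/162085) = (33480/162085)   [reduce mod 162085]
33480 = 2^3·4185; (2/162085) = -1 since 162085 mod 8 = 5, so (33480/162085) = (-1)^3·(4185/162085); sign now -1
reciprocity: (4185/162085) = +1·(162085/4185) since 4185 mod 4 = 1, 162085 mod 4 = 1; sign now -1
(162085/4185) = (3055/4185)   [reduce mod 4185]
reciprocity: (3055/4185) = +1·(4185/3055) since 3055 mod 4 = 3, 4185 mod 4 = 1; sign now -1
(4185/3055) = (1130/3055)   [reduce mod 3055]
1130 = 2^1·565; (2/3055) = +1 since 3055 mod 8 = 7, so (1130/3055) = (+1)^1·(565/3055); sign now -1
reciprocity: (565/3055) = +1·(3055/565) since 565 mod 4 = 1, 3055 mod 4 = 3; sign now -1
(3055/565) = (230/565)   [reduce mod 565]
230 = 2^1·115; (2/565) = -1 since 565 mod 8 = 5, so (230/565) = (-1)^1·(115/565); sign now +1
reciprocity: (115/565) = +1·(565/115) since 115 mod 4 = 3, 565 mod 4 = 1; sign now +1
(565/115) = (105/115)   [reduce mod 115]
reciprocity: (105/115) = +1·(115/105) since 105 mod 4 = 1, 115 mod 4 = 3; sign now +1
(115/105) = (10/105)   [reduce mod 105]
10 = 2^1·5; (2/105) = +1 since 105 mod 8 = 1, so (10/105) = (+1)^1·(5/105); sign now +1
reciprocity: (5/105) = +1·(105/5) since 5 mod 4 = 1, 105 mod 4 = 1; sign now +1
(105/5) = (0/5)   [reduce mod 5]
(0/5) = 0   [gcd(a, n) > 1]; final value = 0

0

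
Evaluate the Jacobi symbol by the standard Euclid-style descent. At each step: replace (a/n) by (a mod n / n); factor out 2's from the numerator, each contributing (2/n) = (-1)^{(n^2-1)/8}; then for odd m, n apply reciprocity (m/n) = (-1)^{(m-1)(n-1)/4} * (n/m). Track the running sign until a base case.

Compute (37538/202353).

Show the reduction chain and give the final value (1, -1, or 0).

factor out 2^1: 37538 = 2^1·18769; with 202353 mod 8 = 1, (2/202353) = +1; sign now +1; continue with (18769/202353)
flip (18769/202353) -> (202353/18769): both odd, 18769 mod 4 = 1, 202353 mod 4 = 1, so the flip contributes +1; sign now +1
(202353/18769): 202353 mod 18769 = 14663, so (202353/18769) = (14663/18769)
flip (14663/18769) -> (18769/14663): both odd, 14663 mod 4 = 3, 18769 mod 4 = 1, so the flip contributes +1; sign now +1
(18769/14663): 18769 mod 14663 = 4106, so (18769/14663) = (4106/14663)
factor out 2^1: 4106 = 2^1·2053; with 14663 mod 8 = 7, (2/14663) = +1; sign now +1; continue with (2053/14663)
flip (2053/14663) -> (14663/2053): both odd, 2053 mod 4 = 1, 14663 mod 4 = 3, so the flip contributes +1; sign now +1
(14663/2053): 14663 mod 2053 = 292, so (14663/2053) = (292/2053)
factor out 2^2: 292 = 2^2·73; with 2053 mod 8 = 5, (2/2053) = -1; sign now +1; continue with (73/2053)
flip (73/2053) -> (2053/73): both odd, 73 mod 4 = 1, 2053 mod 4 = 1, so the flip contributes +1; sign now +1
(2053/73): 2053 mod 73 = 9, so (2053/73) = (9/73)
flip (9/73) -> (73/9): both odd, 9 mod 4 = 1, 73 mod 4 = 1, so the flip contributes +1; sign now +1
(73/9): 73 mod 9 = 1, so (73/9) = (1/9)
reached (1/9) = 1, so the symbol is +1

1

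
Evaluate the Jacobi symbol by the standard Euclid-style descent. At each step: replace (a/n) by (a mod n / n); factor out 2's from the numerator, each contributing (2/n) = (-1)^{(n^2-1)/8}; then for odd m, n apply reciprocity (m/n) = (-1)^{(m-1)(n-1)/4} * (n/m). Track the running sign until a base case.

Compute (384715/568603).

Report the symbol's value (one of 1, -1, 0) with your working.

1

flip (384715/568603) -> (568603/384715): both odd, 384715 mod 4 = 3, 568603 mod 4 = 3, so the flip contributes -1; sign now -1
(568603/384715): 568603 mod 384715 = 183888, so (568603/384715) = (183888/384715)
factor out 2^4: 183888 = 2^4·11493; with 384715 mod 8 = 3, (2/384715) = -1; sign now -1; continue with (11493/384715)
flip (11493/384715) -> (384715/11493): both odd, 11493 mod 4 = 1, 384715 mod 4 = 3, so the flip contributes +1; sign now -1
(384715/11493): 384715 mod 11493 = 5446, so (384715/11493) = (5446/11493)
factor out 2^1: 5446 = 2^1·2723; with 11493 mod 8 = 5, (2/11493) = -1; sign now +1; continue with (2723/11493)
flip (2723/11493) -> (11493/2723): both odd, 2723 mod 4 = 3, 11493 mod 4 = 1, so the flip contributes +1; sign now +1
(11493/2723): 11493 mod 2723 = 601, so (11493/2723) = (601/2723)
flip (601/2723) -> (2723/601): both odd, 601 mod 4 = 1, 2723 mod 4 = 3, so the flip contributes +1; sign now +1
(2723/601): 2723 mod 601 = 319, so (2723/601) = (319/601)
flip (319/601) -> (601/319): both odd, 319 mod 4 = 3, 601 mod 4 = 1, so the flip contributes +1; sign now +1
(601/319): 601 mod 319 = 282, so (601/319) = (282/319)
factor out 2^1: 282 = 2^1·141; with 319 mod 8 = 7, (2/319) = +1; sign now +1; continue with (141/319)
flip (141/319) -> (319/141): both odd, 141 mod 4 = 1, 319 mod 4 = 3, so the flip contributes +1; sign now +1
(319/141): 319 mod 141 = 37, so (319/141) = (37/141)
flip (37/141) -> (141/37): both odd, 37 mod 4 = 1, 141 mod 4 = 1, so the flip contributes +1; sign now +1
(141/37): 141 mod 37 = 30, so (141/37) = (30/37)
factor out 2^1: 30 = 2^1·15; with 37 mod 8 = 5, (2/37) = -1; sign now -1; continue with (15/37)
flip (15/37) -> (37/15): both odd, 15 mod 4 = 3, 37 mod 4 = 1, so the flip contributes +1; sign now -1
(37/15): 37 mod 15 = 7, so (37/15) = (7/15)
flip (7/15) -> (15/7): both odd, 7 mod 4 = 3, 15 mod 4 = 3, so the flip contributes -1; sign now +1
(15/7): 15 mod 7 = 1, so (15/7) = (1/7)
reached (1/7) = 1, so the symbol is +1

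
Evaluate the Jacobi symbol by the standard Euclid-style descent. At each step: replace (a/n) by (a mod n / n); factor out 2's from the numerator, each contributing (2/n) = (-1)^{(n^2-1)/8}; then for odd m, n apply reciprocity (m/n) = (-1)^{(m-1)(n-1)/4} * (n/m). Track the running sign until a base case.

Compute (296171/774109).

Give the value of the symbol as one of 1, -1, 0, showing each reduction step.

flip (296171/774109) -> (774109/296171): both odd, 296171 mod 4 = 3, 774109 mod 4 = 1, so the flip contributes +1; sign now +1
(774109/296171): 774109 mod 296171 = 181767, so (774109/296171) = (181767/296171)
flip (181767/296171) -> (296171/181767): both odd, 181767 mod 4 = 3, 296171 mod 4 = 3, so the flip contributes -1; sign now -1
(296171/181767): 296171 mod 181767 = 114404, so (296171/181767) = (114404/181767)
factor out 2^2: 114404 = 2^2·28601; with 181767 mod 8 = 7, (2/181767) = +1; sign now -1; continue with (28601/181767)
flip (28601/181767) -> (181767/28601): both odd, 28601 mod 4 = 1, 181767 mod 4 = 3, so the flip contributes +1; sign now -1
(181767/28601): 181767 mod 28601 = 10161, so (181767/28601) = (10161/28601)
flip (10161/28601) -> (28601/10161): both odd, 10161 mod 4 = 1, 28601 mod 4 = 1, so the flip contributes +1; sign now -1
(28601/10161): 28601 mod 10161 = 8279, so (28601/10161) = (8279/10161)
flip (8279/10161) -> (10161/8279): both odd, 8279 mod 4 = 3, 10161 mod 4 = 1, so the flip contributes +1; sign now -1
(10161/8279): 10161 mod 8279 = 1882, so (10161/8279) = (1882/8279)
factor out 2^1: 1882 = 2^1·941; with 8279 mod 8 = 7, (2/8279) = +1; sign now -1; continue with (941/8279)
flip (941/8279) -> (8279/941): both odd, 941 mod 4 = 1, 8279 mod 4 = 3, so the flip contributes +1; sign now -1
(8279/941): 8279 mod 941 = 751, so (8279/941) = (751/941)
flip (751/941) -> (941/751): both odd, 751 mod 4 = 3, 941 mod 4 = 1, so the flip contributes +1; sign now -1
(941/751): 941 mod 751 = 190, so (941/751) = (190/751)
factor out 2^1: 190 = 2^1·95; with 751 mod 8 = 7, (2/751) = +1; sign now -1; continue with (95/751)
flip (95/751) -> (751/95): both odd, 95 mod 4 = 3, 751 mod 4 = 3, so the flip contributes -1; sign now +1
(751/95): 751 mod 95 = 86, so (751/95) = (86/95)
factor out 2^1: 86 = 2^1·43; with 95 mod 8 = 7, (2/95) = +1; sign now +1; continue with (43/95)
flip (43/95) -> (95/43): both odd, 43 mod 4 = 3, 95 mod 4 = 3, so the flip contributes -1; sign now -1
(95/43): 95 mod 43 = 9, so (95/43) = (9/43)
flip (9/43) -> (43/9): both odd, 9 mod 4 = 1, 43 mod 4 = 3, so the flip contributes +1; sign now -1
(43/9): 43 mod 9 = 7, so (43/9) = (7/9)
flip (7/9) -> (9/7): both odd, 7 mod 4 = 3, 9 mod 4 = 1, so the flip contributes +1; sign now -1
(9/7): 9 mod 7 = 2, so (9/7) = (2/7)
factor out 2^1: 2 = 2^1·1; with 7 mod 8 = 7, (2/7) = +1; sign now -1; continue with (1/7)
reached (1/7) = 1, so the symbol is -1

-1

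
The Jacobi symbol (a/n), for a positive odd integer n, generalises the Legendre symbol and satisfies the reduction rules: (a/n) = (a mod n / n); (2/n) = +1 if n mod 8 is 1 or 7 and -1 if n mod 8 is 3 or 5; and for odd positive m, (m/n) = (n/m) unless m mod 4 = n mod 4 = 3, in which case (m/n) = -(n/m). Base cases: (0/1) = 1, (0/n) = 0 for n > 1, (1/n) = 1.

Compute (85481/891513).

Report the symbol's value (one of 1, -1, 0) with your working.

reciprocity: (85481/891513) = +1·(891513/85481) since 85481 mod 4 = 1, 891513 mod 4 = 1; sign now +1
(891513/85481) = (36703/85481)   [reduce mod 85481]
reciprocity: (36703/85481) = +1·(85481/36703) since 36703 mod 4 = 3, 85481 mod 4 = 1; sign now +1
(85481/36703) = (12075/36703)   [reduce mod 36703]
reciprocity: (12075/36703) = -1·(36703/12075) since 12075 mod 4 = 3, 36703 mod 4 = 3; sign now -1
(36703/12075) = (478/12075)   [reduce mod 12075]
478 = 2^1·239; (2/12075) = -1 since 12075 mod 8 = 3, so (478/12075) = (-1)^1·(239/12075); sign now +1
reciprocity: (239/12075) = -1·(12075/239) since 239 mod 4 = 3, 12075 mod 4 = 3; sign now -1
(12075/239) = (125/239)   [reduce mod 239]
reciprocity: (125/239) = +1·(239/125) since 125 mod 4 = 1, 239 mod 4 = 3; sign now -1
(239/125) = (114/125)   [reduce mod 125]
114 = 2^1·57; (2/125) = -1 since 125 mod 8 = 5, so (114/125) = (-1)^1·(57/125); sign now +1
reciprocity: (57/125) = +1·(125/57) since 57 mod 4 = 1, 125 mod 4 = 1; sign now +1
(125/57) = (11/57)   [reduce mod 57]
reciprocity: (11/57) = +1·(57/11) since 11 mod 4 = 3, 57 mod 4 = 1; sign now +1
(57/11) = (2/11)   [reduce mod 11]
2 = 2^1·1; (2/11) = -1 since 11 mod 8 = 3, so (2/11) = (-1)^1·(1/11); sign now -1
(1/11) = 1; final value = sign = -1

-1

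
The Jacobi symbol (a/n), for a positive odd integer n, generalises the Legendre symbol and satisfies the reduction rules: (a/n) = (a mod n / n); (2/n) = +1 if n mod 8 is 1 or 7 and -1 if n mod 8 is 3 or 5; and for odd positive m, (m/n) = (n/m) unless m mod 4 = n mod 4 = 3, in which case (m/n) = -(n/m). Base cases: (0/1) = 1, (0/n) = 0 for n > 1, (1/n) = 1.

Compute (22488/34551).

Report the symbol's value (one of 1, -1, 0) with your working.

factor out 2^3: 22488 = 2^3·2811; with 34551 mod 8 = 7, (2/34551) = +1; sign now +1; continue with (2811/34551)
flip (2811/34551) -> (34551/2811): both odd, 2811 mod 4 = 3, 34551 mod 4 = 3, so the flip contributes -1; sign now -1
(34551/2811): 34551 mod 2811 = 819, so (34551/2811) = (819/2811)
flip (819/2811) -> (2811/819): both odd, 819 mod 4 = 3, 2811 mod 4 = 3, so the flip contributes -1; sign now +1
(2811/819): 2811 mod 819 = 354, so (2811/819) = (354/819)
factor out 2^1: 354 = 2^1·177; with 819 mod 8 = 3, (2/819) = -1; sign now -1; continue with (177/819)
flip (177/819) -> (819/177): both odd, 177 mod 4 = 1, 819 mod 4 = 3, so the flip contributes +1; sign now -1
(819/177): 819 mod 177 = 111, so (819/177) = (111/177)
flip (111/177) -> (177/111): both odd, 111 mod 4 = 3, 177 mod 4 = 1, so the flip contributes +1; sign now -1
(177/111): 177 mod 111 = 66, so (177/111) = (66/111)
factor out 2^1: 66 = 2^1·33; with 111 mod 8 = 7, (2/111) = +1; sign now -1; continue with (33/111)
flip (33/111) -> (111/33): both odd, 33 mod 4 = 1, 111 mod 4 = 3, so the flip contributes +1; sign now -1
(111/33): 111 mod 33 = 12, so (111/33) = (12/33)
factor out 2^2: 12 = 2^2·3; with 33 mod 8 = 1, (2/33) = +1; sign now -1; continue with (3/33)
flip (3/33) -> (33/3): both odd, 3 mod 4 = 3, 33 mod 4 = 1, so the flip contributes +1; sign now -1
(33/3): 33 mod 3 = 0, so (33/3) = (0/3)
reached (0/3); gcd(a, n) > 1, so (0/3) = 0 and the symbol is 0

0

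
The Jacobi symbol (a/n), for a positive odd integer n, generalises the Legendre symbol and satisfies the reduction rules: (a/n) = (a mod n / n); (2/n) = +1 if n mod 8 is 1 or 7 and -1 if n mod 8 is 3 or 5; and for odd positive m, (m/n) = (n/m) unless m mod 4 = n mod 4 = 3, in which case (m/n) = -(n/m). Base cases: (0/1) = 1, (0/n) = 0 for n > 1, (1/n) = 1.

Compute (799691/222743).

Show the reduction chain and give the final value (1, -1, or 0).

1

(799691/222743): 799691 mod 222743 = 131462, so (799691/222743) = (131462/222743)
factor out 2^1: 131462 = 2^1·65731; with 222743 mod 8 = 7, (2/222743) = +1; sign now +1; continue with (65731/222743)
flip (65731/222743) -> (222743/65731): both odd, 65731 mod 4 = 3, 222743 mod 4 = 3, so the flip contributes -1; sign now -1
(222743/65731): 222743 mod 65731 = 25550, so (222743/65731) = (25550/65731)
factor out 2^1: 25550 = 2^1·12775; with 65731 mod 8 = 3, (2/65731) = -1; sign now +1; continue with (12775/65731)
flip (12775/65731) -> (65731/12775): both odd, 12775 mod 4 = 3, 65731 mod 4 = 3, so the flip contributes -1; sign now -1
(65731/12775): 65731 mod 12775 = 1856, so (65731/12775) = (1856/12775)
factor out 2^6: 1856 = 2^6·29; with 12775 mod 8 = 7, (2/12775) = +1; sign now -1; continue with (29/12775)
flip (29/12775) -> (12775/29): both odd, 29 mod 4 = 1, 12775 mod 4 = 3, so the flip contributes +1; sign now -1
(12775/29): 12775 mod 29 = 15, so (12775/29) = (15/29)
flip (15/29) -> (29/15): both odd, 15 mod 4 = 3, 29 mod 4 = 1, so the flip contributes +1; sign now -1
(29/15): 29 mod 15 = 14, so (29/15) = (14/15)
factor out 2^1: 14 = 2^1·7; with 15 mod 8 = 7, (2/15) = +1; sign now -1; continue with (7/15)
flip (7/15) -> (15/7): both odd, 7 mod 4 = 3, 15 mod 4 = 3, so the flip contributes -1; sign now +1
(15/7): 15 mod 7 = 1, so (15/7) = (1/7)
reached (1/7) = 1, so the symbol is +1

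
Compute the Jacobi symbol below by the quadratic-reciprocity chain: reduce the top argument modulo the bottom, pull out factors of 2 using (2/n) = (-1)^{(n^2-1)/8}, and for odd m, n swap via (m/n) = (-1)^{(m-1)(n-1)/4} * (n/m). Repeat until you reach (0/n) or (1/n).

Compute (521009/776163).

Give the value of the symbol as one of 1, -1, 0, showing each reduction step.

flip (521009/776163) -> (776163/521009): both odd, 521009 mod 4 = 1, 776163 mod 4 = 3, so the flip contributes +1; sign now +1
(776163/521009): 776163 mod 521009 = 255154, so (776163/521009) = (255154/521009)
factor out 2^1: 255154 = 2^1·127577; with 521009 mod 8 = 1, (2/521009) = +1; sign now +1; continue with (127577/521009)
flip (127577/521009) -> (521009/127577): both odd, 127577 mod 4 = 1, 521009 mod 4 = 1, so the flip contributes +1; sign now +1
(521009/127577): 521009 mod 127577 = 10701, so (521009/127577) = (10701/127577)
flip (10701/127577) -> (127577/10701): both odd, 10701 mod 4 = 1, 127577 mod 4 = 1, so the flip contributes +1; sign now +1
(127577/10701): 127577 mod 10701 = 9866, so (127577/10701) = (9866/10701)
factor out 2^1: 9866 = 2^1·4933; with 10701 mod 8 = 5, (2/10701) = -1; sign now -1; continue with (4933/10701)
flip (4933/10701) -> (10701/4933): both odd, 4933 mod 4 = 1, 10701 mod 4 = 1, so the flip contributes +1; sign now -1
(10701/4933): 10701 mod 4933 = 835, so (10701/4933) = (835/4933)
flip (835/4933) -> (4933/835): both odd, 835 mod 4 = 3, 4933 mod 4 = 1, so the flip contributes +1; sign now -1
(4933/835): 4933 mod 835 = 758, so (4933/835) = (758/835)
factor out 2^1: 758 = 2^1·379; with 835 mod 8 = 3, (2/835) = -1; sign now +1; continue with (379/835)
flip (379/835) -> (835/379): both odd, 379 mod 4 = 3, 835 mod 4 = 3, so the flip contributes -1; sign now -1
(835/379): 835 mod 379 = 77, so (835/379) = (77/379)
flip (77/379) -> (379/77): both odd, 77 mod 4 = 1, 379 mod 4 = 3, so the flip contributes +1; sign now -1
(379/77): 379 mod 77 = 71, so (379/77) = (71/77)
flip (71/77) -> (77/71): both odd, 71 mod 4 = 3, 77 mod 4 = 1, so the flip contributes +1; sign now -1
(77/71): 77 mod 71 = 6, so (77/71) = (6/71)
factor out 2^1: 6 = 2^1·3; with 71 mod 8 = 7, (2/71) = +1; sign now -1; continue with (3/71)
flip (3/71) -> (71/3): both odd, 3 mod 4 = 3, 71 mod 4 = 3, so the flip contributes -1; sign now +1
(71/3): 71 mod 3 = 2, so (71/3) = (2/3)
factor out 2^1: 2 = 2^1·1; with 3 mod 8 = 3, (2/3) = -1; sign now -1; continue with (1/3)
reached (1/3) = 1, so the symbol is -1

-1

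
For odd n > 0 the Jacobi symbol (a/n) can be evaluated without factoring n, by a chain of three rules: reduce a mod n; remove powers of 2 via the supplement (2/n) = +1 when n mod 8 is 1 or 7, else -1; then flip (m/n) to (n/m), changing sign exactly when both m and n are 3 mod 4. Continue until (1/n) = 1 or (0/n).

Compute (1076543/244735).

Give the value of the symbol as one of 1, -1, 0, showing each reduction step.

-1

(1076543/244735): 1076543 mod 244735 = 97603, so (1076543/244735) = (97603/244735)
flip (97603/244735) -> (244735/97603): both odd, 97603 mod 4 = 3, 244735 mod 4 = 3, so the flip contributes -1; sign now -1
(244735/97603): 244735 mod 97603 = 49529, so (244735/97603) = (49529/97603)
flip (49529/97603) -> (97603/49529): both odd, 49529 mod 4 = 1, 97603 mod 4 = 3, so the flip contributes +1; sign now -1
(97603/49529): 97603 mod 49529 = 48074, so (97603/49529) = (48074/49529)
factor out 2^1: 48074 = 2^1·24037; with 49529 mod 8 = 1, (2/49529) = +1; sign now -1; continue with (24037/49529)
flip (24037/49529) -> (49529/24037): both odd, 24037 mod 4 = 1, 49529 mod 4 = 1, so the flip contributes +1; sign now -1
(49529/24037): 49529 mod 24037 = 1455, so (49529/24037) = (1455/24037)
flip (1455/24037) -> (24037/1455): both odd, 1455 mod 4 = 3, 24037 mod 4 = 1, so the flip contributes +1; sign now -1
(24037/1455): 24037 mod 1455 = 757, so (24037/1455) = (757/1455)
flip (757/1455) -> (1455/757): both odd, 757 mod 4 = 1, 1455 mod 4 = 3, so the flip contributes +1; sign now -1
(1455/757): 1455 mod 757 = 698, so (1455/757) = (698/757)
factor out 2^1: 698 = 2^1·349; with 757 mod 8 = 5, (2/757) = -1; sign now +1; continue with (349/757)
flip (349/757) -> (757/349): both odd, 349 mod 4 = 1, 757 mod 4 = 1, so the flip contributes +1; sign now +1
(757/349): 757 mod 349 = 59, so (757/349) = (59/349)
flip (59/349) -> (349/59): both odd, 59 mod 4 = 3, 349 mod 4 = 1, so the flip contributes +1; sign now +1
(349/59): 349 mod 59 = 54, so (349/59) = (54/59)
factor out 2^1: 54 = 2^1·27; with 59 mod 8 = 3, (2/59) = -1; sign now -1; continue with (27/59)
flip (27/59) -> (59/27): both odd, 27 mod 4 = 3, 59 mod 4 = 3, so the flip contributes -1; sign now +1
(59/27): 59 mod 27 = 5, so (59/27) = (5/27)
flip (5/27) -> (27/5): both odd, 5 mod 4 = 1, 27 mod 4 = 3, so the flip contributes +1; sign now +1
(27/5): 27 mod 5 = 2, so (27/5) = (2/5)
factor out 2^1: 2 = 2^1·1; with 5 mod 8 = 5, (2/5) = -1; sign now -1; continue with (1/5)
reached (1/5) = 1, so the symbol is -1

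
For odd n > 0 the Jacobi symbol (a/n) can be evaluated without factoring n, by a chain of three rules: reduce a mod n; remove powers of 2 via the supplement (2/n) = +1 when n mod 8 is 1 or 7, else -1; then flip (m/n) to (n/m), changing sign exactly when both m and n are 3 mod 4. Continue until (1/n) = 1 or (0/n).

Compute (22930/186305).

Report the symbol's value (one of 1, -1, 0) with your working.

0

factor out 2^1: 22930 = 2^1·11465; with 186305 mod 8 = 1, (2/186305) = +1; sign now +1; continue with (11465/186305)
flip (11465/186305) -> (186305/11465): both odd, 11465 mod 4 = 1, 186305 mod 4 = 1, so the flip contributes +1; sign now +1
(186305/11465): 186305 mod 11465 = 2865, so (186305/11465) = (2865/11465)
flip (2865/11465) -> (11465/2865): both odd, 2865 mod 4 = 1, 11465 mod 4 = 1, so the flip contributes +1; sign now +1
(11465/2865): 11465 mod 2865 = 5, so (11465/2865) = (5/2865)
flip (5/2865) -> (2865/5): both odd, 5 mod 4 = 1, 2865 mod 4 = 1, so the flip contributes +1; sign now +1
(2865/5): 2865 mod 5 = 0, so (2865/5) = (0/5)
reached (0/5); gcd(a, n) > 1, so (0/5) = 0 and the symbol is 0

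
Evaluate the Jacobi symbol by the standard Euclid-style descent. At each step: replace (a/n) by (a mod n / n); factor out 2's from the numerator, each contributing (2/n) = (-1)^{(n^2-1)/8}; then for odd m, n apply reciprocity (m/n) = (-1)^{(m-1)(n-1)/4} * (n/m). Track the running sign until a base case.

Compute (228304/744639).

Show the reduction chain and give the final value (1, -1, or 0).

228304 = 2^4·14269; (2/744639) = +1 since 744639 mod 8 = 7, so (228304/744639) = (+1)^4·(14269/744639); sign now +1
reciprocity: (14269/744639) = +1·(744639/14269) since 14269 mod 4 = 1, 744639 mod 4 = 3; sign now +1
(744639/14269) = (2651/14269)   [reduce mod 14269]
reciprocity: (2651/14269) = +1·(14269/2651) since 2651 mod 4 = 3, 14269 mod 4 = 1; sign now +1
(14269/2651) = (1014/2651)   [reduce mod 2651]
1014 = 2^1·507; (2/2651) = -1 since 2651 mod 8 = 3, so (1014/2651) = (-1)^1·(507/2651); sign now -1
reciprocity: (507/2651) = -1·(2651/507) since 507 mod 4 = 3, 2651 mod 4 = 3; sign now +1
(2651/507) = (116/507)   [reduce mod 507]
116 = 2^2·29; (2/507) = -1 since 507 mod 8 = 3, so (116/507) = (-1)^2·(29/507); sign now +1
reciprocity: (29/507) = +1·(507/29) since 29 mod 4 = 1, 507 mod 4 = 3; sign now +1
(507/29) = (14/29)   [reduce mod 29]
14 = 2^1·7; (2/29) = -1 since 29 mod 8 = 5, so (14/29) = (-1)^1·(7/29); sign now -1
reciprocity: (7/29) = +1·(29/7) since 7 mod 4 = 3, 29 mod 4 = 1; sign now -1
(29/7) = (1/7)   [reduce mod 7]
(1/7) = 1; final value = sign = -1

-1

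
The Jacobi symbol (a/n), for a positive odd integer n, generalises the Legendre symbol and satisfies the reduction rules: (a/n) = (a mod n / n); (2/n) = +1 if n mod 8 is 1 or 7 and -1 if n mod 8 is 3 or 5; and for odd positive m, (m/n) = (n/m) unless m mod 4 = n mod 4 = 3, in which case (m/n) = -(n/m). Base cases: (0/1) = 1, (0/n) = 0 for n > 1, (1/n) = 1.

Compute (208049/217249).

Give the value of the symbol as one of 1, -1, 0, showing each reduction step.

-1

reciprocity: (208049/217249) = +1·(217249/208049) since 208049 mod 4 = 1, 217249 mod 4 = 1; sign now +1
(217249/208049) = (9200/208049)   [reduce mod 208049]
9200 = 2^4·575; (2/208049) = +1 since 208049 mod 8 = 1, so (9200/208049) = (+1)^4·(575/208049); sign now +1
reciprocity: (575/208049) = +1·(208049/575) since 575 mod 4 = 3, 208049 mod 4 = 1; sign now +1
(208049/575) = (474/575)   [reduce mod 575]
474 = 2^1·237; (2/575) = +1 since 575 mod 8 = 7, so (474/575) = (+1)^1·(237/575); sign now +1
reciprocity: (237/575) = +1·(575/237) since 237 mod 4 = 1, 575 mod 4 = 3; sign now +1
(575/237) = (101/237)   [reduce mod 237]
reciprocity: (101/237) = +1·(237/101) since 101 mod 4 = 1, 237 mod 4 = 1; sign now +1
(237/101) = (35/101)   [reduce mod 101]
reciprocity: (35/101) = +1·(101/35) since 35 mod 4 = 3, 101 mod 4 = 1; sign now +1
(101/35) = (31/35)   [reduce mod 35]
reciprocity: (31/35) = -1·(35/31) since 31 mod 4 = 3, 35 mod 4 = 3; sign now -1
(35/31) = (4/31)   [reduce mod 31]
4 = 2^2·1; (2/31) = +1 since 31 mod 8 = 7, so (4/31) = (+1)^2·(1/31); sign now -1
(1/31) = 1; final value = sign = -1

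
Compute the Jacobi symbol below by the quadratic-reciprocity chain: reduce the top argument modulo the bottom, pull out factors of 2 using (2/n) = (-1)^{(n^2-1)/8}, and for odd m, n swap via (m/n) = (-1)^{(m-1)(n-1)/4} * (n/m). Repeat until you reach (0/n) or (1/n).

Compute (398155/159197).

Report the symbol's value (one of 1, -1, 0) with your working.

(398155/159197) = (79761/159197)   [reduce mod 159197]
reciprocity: (79761/159197) = +1·(159197/79761) since 79761 mod 4 = 1, 159197 mod 4 = 1; sign now +1
(159197/79761) = (79436/79761)   [reduce mod 79761]
79436 = 2^2·19859; (2/79761) = +1 since 79761 mod 8 = 1, so (79436/79761) = (+1)^2·(19859/79761); sign now +1
reciprocity: (19859/79761) = +1·(79761/19859) since 19859 mod 4 = 3, 79761 mod 4 = 1; sign now +1
(79761/19859) = (325/19859)   [reduce mod 19859]
reciprocity: (325/19859) = +1·(19859/325) since 325 mod 4 = 1, 19859 mod 4 = 3; sign now +1
(19859/325) = (34/325)   [reduce mod 325]
34 = 2^1·17; (2/325) = -1 since 325 mod 8 = 5, so (34/325) = (-1)^1·(17/325); sign now -1
reciprocity: (17/325) = +1·(325/17) since 17 mod 4 = 1, 325 mod 4 = 1; sign now -1
(325/17) = (2/17)   [reduce mod 17]
2 = 2^1·1; (2/17) = +1 since 17 mod 8 = 1, so (2/17) = (+1)^1·(1/17); sign now -1
(1/17) = 1; final value = sign = -1

-1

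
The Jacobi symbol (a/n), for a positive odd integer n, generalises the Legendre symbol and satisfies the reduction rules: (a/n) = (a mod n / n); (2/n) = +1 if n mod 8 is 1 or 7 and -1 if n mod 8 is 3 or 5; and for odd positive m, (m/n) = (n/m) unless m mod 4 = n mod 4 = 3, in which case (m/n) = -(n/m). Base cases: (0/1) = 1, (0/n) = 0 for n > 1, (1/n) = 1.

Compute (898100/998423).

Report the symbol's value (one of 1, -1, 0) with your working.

1

factor out 2^2: 898100 = 2^2·224525; with 998423 mod 8 = 7, (2/998423) = +1; sign now +1; continue with (224525/998423)
flip (224525/998423) -> (998423/224525): both odd, 224525 mod 4 = 1, 998423 mod 4 = 3, so the flip contributes +1; sign now +1
(998423/224525): 998423 mod 224525 = 100323, so (998423/224525) = (100323/224525)
flip (100323/224525) -> (224525/100323): both odd, 100323 mod 4 = 3, 224525 mod 4 = 1, so the flip contributes +1; sign now +1
(224525/100323): 224525 mod 100323 = 23879, so (224525/100323) = (23879/100323)
flip (23879/100323) -> (100323/23879): both odd, 23879 mod 4 = 3, 100323 mod 4 = 3, so the flip contributes -1; sign now -1
(100323/23879): 100323 mod 23879 = 4807, so (100323/23879) = (4807/23879)
flip (4807/23879) -> (23879/4807): both odd, 4807 mod 4 = 3, 23879 mod 4 = 3, so the flip contributes -1; sign now +1
(23879/4807): 23879 mod 4807 = 4651, so (23879/4807) = (4651/4807)
flip (4651/4807) -> (4807/4651): both odd, 4651 mod 4 = 3, 4807 mod 4 = 3, so the flip contributes -1; sign now -1
(4807/4651): 4807 mod 4651 = 156, so (4807/4651) = (156/4651)
factor out 2^2: 156 = 2^2·39; with 4651 mod 8 = 3, (2/4651) = -1; sign now -1; continue with (39/4651)
flip (39/4651) -> (4651/39): both odd, 39 mod 4 = 3, 4651 mod 4 = 3, so the flip contributes -1; sign now +1
(4651/39): 4651 mod 39 = 10, so (4651/39) = (10/39)
factor out 2^1: 10 = 2^1·5; with 39 mod 8 = 7, (2/39) = +1; sign now +1; continue with (5/39)
flip (5/39) -> (39/5): both odd, 5 mod 4 = 1, 39 mod 4 = 3, so the flip contributes +1; sign now +1
(39/5): 39 mod 5 = 4, so (39/5) = (4/5)
factor out 2^2: 4 = 2^2·1; with 5 mod 8 = 5, (2/5) = -1; sign now +1; continue with (1/5)
reached (1/5) = 1, so the symbol is +1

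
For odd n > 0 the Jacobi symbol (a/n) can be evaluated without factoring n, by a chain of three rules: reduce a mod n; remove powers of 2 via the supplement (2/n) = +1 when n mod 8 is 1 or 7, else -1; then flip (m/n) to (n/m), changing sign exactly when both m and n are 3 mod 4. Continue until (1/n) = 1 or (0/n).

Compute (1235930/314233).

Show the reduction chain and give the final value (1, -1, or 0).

1

(1235930/314233): 1235930 mod 314233 = 293231, so (1235930/314233) = (293231/314233)
flip (293231/314233) -> (314233/293231): both odd, 293231 mod 4 = 3, 314233 mod 4 = 1, so the flip contributes +1; sign now +1
(314233/293231): 314233 mod 293231 = 21002, so (314233/293231) = (21002/293231)
factor out 2^1: 21002 = 2^1·10501; with 293231 mod 8 = 7, (2/293231) = +1; sign now +1; continue with (10501/293231)
flip (10501/293231) -> (293231/10501): both odd, 10501 mod 4 = 1, 293231 mod 4 = 3, so the flip contributes +1; sign now +1
(293231/10501): 293231 mod 10501 = 9704, so (293231/10501) = (9704/10501)
factor out 2^3: 9704 = 2^3·1213; with 10501 mod 8 = 5, (2/10501) = -1; sign now -1; continue with (1213/10501)
flip (1213/10501) -> (10501/1213): both odd, 1213 mod 4 = 1, 10501 mod 4 = 1, so the flip contributes +1; sign now -1
(10501/1213): 10501 mod 1213 = 797, so (10501/1213) = (797/1213)
flip (797/1213) -> (1213/797): both odd, 797 mod 4 = 1, 1213 mod 4 = 1, so the flip contributes +1; sign now -1
(1213/797): 1213 mod 797 = 416, so (1213/797) = (416/797)
factor out 2^5: 416 = 2^5·13; with 797 mod 8 = 5, (2/797) = -1; sign now +1; continue with (13/797)
flip (13/797) -> (797/13): both odd, 13 mod 4 = 1, 797 mod 4 = 1, so the flip contributes +1; sign now +1
(797/13): 797 mod 13 = 4, so (797/13) = (4/13)
factor out 2^2: 4 = 2^2·1; with 13 mod 8 = 5, (2/13) = -1; sign now +1; continue with (1/13)
reached (1/13) = 1, so the symbol is +1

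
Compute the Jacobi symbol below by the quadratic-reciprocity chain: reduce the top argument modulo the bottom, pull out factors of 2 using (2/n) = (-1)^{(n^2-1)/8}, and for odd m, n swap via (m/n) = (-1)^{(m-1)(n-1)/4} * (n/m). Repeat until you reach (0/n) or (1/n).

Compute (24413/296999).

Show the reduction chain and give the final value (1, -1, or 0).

-1

reciprocity: (24413/296999) = +1·(296999/24413) since 24413 mod 4 = 1, 296999 mod 4 = 3; sign now +1
(296999/24413) = (4043/24413)   [reduce mod 24413]
reciprocity: (4043/24413) = +1·(24413/4043) since 4043 mod 4 = 3, 24413 mod 4 = 1; sign now +1
(24413/4043) = (155/4043)   [reduce mod 4043]
reciprocity: (155/4043) = -1·(4043/155) since 155 mod 4 = 3, 4043 mod 4 = 3; sign now -1
(4043/155) = (13/155)   [reduce mod 155]
reciprocity: (13/155) = +1·(155/13) since 13 mod 4 = 1, 155 mod 4 = 3; sign now -1
(155/13) = (12/13)   [reduce mod 13]
12 = 2^2·3; (2/13) = -1 since 13 mod 8 = 5, so (12/13) = (-1)^2·(3/13); sign now -1
reciprocity: (3/13) = +1·(13/3) since 3 mod 4 = 3, 13 mod 4 = 1; sign now -1
(13/3) = (1/3)   [reduce mod 3]
(1/3) = 1; final value = sign = -1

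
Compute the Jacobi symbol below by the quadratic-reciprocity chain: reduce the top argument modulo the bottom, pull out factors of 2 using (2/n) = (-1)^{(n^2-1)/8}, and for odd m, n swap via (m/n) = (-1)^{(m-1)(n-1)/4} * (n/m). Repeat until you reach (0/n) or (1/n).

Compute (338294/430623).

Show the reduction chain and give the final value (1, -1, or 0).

338294 = 2^1·169147; (2/430623) = +1 since 430623 mod 8 = 7, so (338294/430623) = (+1)^1·(169147/430623); sign now +1
reciprocity: (169147/430623) = -1·(430623/169147) since 169147 mod 4 = 3, 430623 mod 4 = 3; sign now -1
(430623/169147) = (92329/169147)   [reduce mod 169147]
reciprocity: (92329/169147) = +1·(169147/92329) since 92329 mod 4 = 1, 169147 mod 4 = 3; sign now -1
(169147/92329) = (76818/92329)   [reduce mod 92329]
76818 = 2^1·38409; (2/92329) = +1 since 92329 mod 8 = 1, so (76818/92329) = (+1)^1·(38409/92329); sign now -1
reciprocity: (38409/92329) = +1·(92329/38409) since 38409 mod 4 = 1, 92329 mod 4 = 1; sign now -1
(92329/38409) = (15511/38409)   [reduce mod 38409]
reciprocity: (15511/38409) = +1·(38409/15511) since 15511 mod 4 = 3, 38409 mod 4 = 1; sign now -1
(38409/15511) = (7387/15511)   [reduce mod 15511]
reciprocity: (7387/15511) = -1·(15511/7387) since 7387 mod 4 = 3, 15511 mod 4 = 3; sign now +1
(15511/7387) = (737/7387)   [reduce mod 7387]
reciprocity: (737/7387) = +1·(7387/737) since 737 mod 4 = 1, 7387 mod 4 = 3; sign now +1
(7387/737) = (17/737)   [reduce mod 737]
reciprocity: (17/737) = +1·(737/17) since 17 mod 4 = 1, 737 mod 4 = 1; sign now +1
(737/17) = (6/17)   [reduce mod 17]
6 = 2^1·3; (2/17) = +1 since 17 mod 8 = 1, so (6/17) = (+1)^1·(3/17); sign now +1
reciprocity: (3/17) = +1·(17/3) since 3 mod 4 = 3, 17 mod 4 = 1; sign now +1
(17/3) = (2/3)   [reduce mod 3]
2 = 2^1·1; (2/3) = -1 since 3 mod 8 = 3, so (2/3) = (-1)^1·(1/3); sign now -1
(1/3) = 1; final value = sign = -1

-1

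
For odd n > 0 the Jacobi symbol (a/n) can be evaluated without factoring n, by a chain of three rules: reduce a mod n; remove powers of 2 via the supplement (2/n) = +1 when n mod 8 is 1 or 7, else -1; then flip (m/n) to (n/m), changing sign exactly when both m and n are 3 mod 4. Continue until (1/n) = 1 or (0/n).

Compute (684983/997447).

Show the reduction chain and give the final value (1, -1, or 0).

1

reciprocity: (684983/997447) = -1·(997447/684983) since 684983 mod 4 = 3, 997447 mod 4 = 3; sign now -1
(997447/684983) = (312464/684983)   [reduce mod 684983]
312464 = 2^4·19529; (2/684983) = +1 since 684983 mod 8 = 7, so (312464/684983) = (+1)^4·(19529/684983); sign now -1
reciprocity: (19529/684983) = +1·(684983/19529) since 19529 mod 4 = 1, 684983 mod 4 = 3; sign now -1
(684983/19529) = (1468/19529)   [reduce mod 19529]
1468 = 2^2·367; (2/19529) = +1 since 19529 mod 8 = 1, so (1468/19529) = (+1)^2·(367/19529); sign now -1
reciprocity: (367/19529) = +1·(19529/367) since 367 mod 4 = 3, 19529 mod 4 = 1; sign now -1
(19529/367) = (78/367)   [reduce mod 367]
78 = 2^1·39; (2/367) = +1 since 367 mod 8 = 7, so (78/367) = (+1)^1·(39/367); sign now -1
reciprocity: (39/367) = -1·(367/39) since 39 mod 4 = 3, 367 mod 4 = 3; sign now +1
(367/39) = (16/39)   [reduce mod 39]
16 = 2^4·1; (2/39) = +1 since 39 mod 8 = 7, so (16/39) = (+1)^4·(1/39); sign now +1
(1/39) = 1; final value = sign = +1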